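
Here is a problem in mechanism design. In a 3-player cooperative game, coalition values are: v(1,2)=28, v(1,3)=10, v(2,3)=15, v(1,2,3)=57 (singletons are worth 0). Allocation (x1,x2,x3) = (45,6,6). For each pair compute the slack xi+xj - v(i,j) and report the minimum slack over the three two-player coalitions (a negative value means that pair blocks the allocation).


Step 1: Slack for coalition (1,2): x1+x2 - v12 = 51 - 28 = 23
Step 2: Slack for coalition (1,3): x1+x3 - v13 = 51 - 10 = 41
Step 3: Slack for coalition (2,3): x2+x3 - v23 = 12 - 15 = -3
Step 4: Minimum slack = min(23, 41, -3) = -3, attained by (2,3); coalition (2,3) can block (slack < 0), so the allocation is not in the core

-3


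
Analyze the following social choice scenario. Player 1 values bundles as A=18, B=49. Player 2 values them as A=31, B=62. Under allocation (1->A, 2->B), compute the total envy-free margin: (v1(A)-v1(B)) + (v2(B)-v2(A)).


Step 1: Player 1's margin = v1(A) - v1(B) = 18 - 49 = -31
Step 2: Player 2's margin = v2(B) - v2(A) = 62 - 31 = 31
Step 3: Total margin = -31 + 31 = 0

0


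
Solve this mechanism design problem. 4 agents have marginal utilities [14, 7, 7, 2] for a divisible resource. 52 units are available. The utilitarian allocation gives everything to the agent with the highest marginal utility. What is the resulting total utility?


Step 1: The marginal utilities are [14, 7, 7, 2]
Step 2: The highest marginal utility is 14
Step 3: All 52 units go to that agent
Step 4: Total utility = 14 * 52 = 728

728


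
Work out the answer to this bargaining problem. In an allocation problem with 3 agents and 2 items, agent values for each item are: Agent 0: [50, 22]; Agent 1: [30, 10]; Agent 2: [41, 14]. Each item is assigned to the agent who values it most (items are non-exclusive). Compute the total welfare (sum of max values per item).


Step 1: For each item, find the maximum value among all agents.
Step 2: Item 0 -> Agent 0 (value 50)
Step 3: Item 1 -> Agent 0 (value 22)
Step 4: Total welfare = 50 + 22 = 72

72


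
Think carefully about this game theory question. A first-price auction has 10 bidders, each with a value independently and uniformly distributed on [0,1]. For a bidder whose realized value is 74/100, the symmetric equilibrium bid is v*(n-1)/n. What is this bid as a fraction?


Step 1: The symmetric BNE bidding function is b(v) = v * (n-1) / n
Step 2: Substitute v = 37/50 and n = 10
Step 3: b = 37/50 * 9/10
Step 4: b = 333/500

333/500


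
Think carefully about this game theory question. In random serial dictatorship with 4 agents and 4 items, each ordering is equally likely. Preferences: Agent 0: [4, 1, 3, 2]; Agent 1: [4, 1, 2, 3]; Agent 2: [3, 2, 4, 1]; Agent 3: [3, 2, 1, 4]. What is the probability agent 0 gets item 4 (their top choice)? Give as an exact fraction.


Step 1: Agent 0 wants item 4
Step 2: There are 24 possible orderings of agents
Step 3: In 12 orderings, agent 0 gets item 4
Step 4: Probability = 12/24 = 1/2

1/2


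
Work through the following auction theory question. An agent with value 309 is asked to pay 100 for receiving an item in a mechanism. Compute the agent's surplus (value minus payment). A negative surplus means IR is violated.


Step 1: Surplus = value - payment = 309 - 100 = 209
Step 2: IR is satisfied (surplus >= 0)

209


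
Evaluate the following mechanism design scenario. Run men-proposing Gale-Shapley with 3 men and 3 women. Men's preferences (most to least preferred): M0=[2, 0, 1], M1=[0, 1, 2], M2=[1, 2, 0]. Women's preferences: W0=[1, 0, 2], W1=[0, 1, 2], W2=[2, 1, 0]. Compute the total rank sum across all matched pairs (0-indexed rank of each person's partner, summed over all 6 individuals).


Step 1: Run Gale-Shapley (men propose, women hold best offer):
  M0 proposes to W2; she accepts
  M1 proposes to W0; she accepts
  M2 proposes to W1; she accepts
Step 2: Final matching: W0-M1, W1-M2, W2-M0
Step 3: 0-indexed ranks (man's rank of his match, then woman's): 0 + 0 + 0 + 2 + 0 + 2
Step 4: Total rank sum = 4

4


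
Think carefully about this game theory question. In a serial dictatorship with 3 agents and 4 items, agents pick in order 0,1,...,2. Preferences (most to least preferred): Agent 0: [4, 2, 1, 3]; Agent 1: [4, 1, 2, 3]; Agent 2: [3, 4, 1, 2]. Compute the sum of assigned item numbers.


Step 1: Agent 0 picks item 4
Step 2: Agent 1 picks item 1
Step 3: Agent 2 picks item 3
Step 4: Sum = 4 + 1 + 3 = 8

8


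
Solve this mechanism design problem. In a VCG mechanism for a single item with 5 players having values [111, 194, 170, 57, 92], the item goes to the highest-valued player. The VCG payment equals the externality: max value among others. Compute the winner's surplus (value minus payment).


Step 1: The winner is the agent with the highest value: agent 1 with value 194
Step 2: Values of other agents: [111, 170, 57, 92]
Step 3: VCG payment = max of others' values = 170
Step 4: Surplus = 194 - 170 = 24

24


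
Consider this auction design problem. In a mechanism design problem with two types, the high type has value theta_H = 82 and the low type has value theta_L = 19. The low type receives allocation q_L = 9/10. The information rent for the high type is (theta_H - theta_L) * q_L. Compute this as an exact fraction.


Step 1: theta_H - theta_L = 82 - 19 = 63
Step 2: Information rent = (theta_H - theta_L) * q_L
Step 3: = 63 * 9/10
Step 4: = 567/10

567/10


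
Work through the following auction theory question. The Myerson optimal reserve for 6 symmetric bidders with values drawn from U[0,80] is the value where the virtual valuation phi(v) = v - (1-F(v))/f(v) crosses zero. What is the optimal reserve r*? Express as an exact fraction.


Step 1: For U[0,80], F(v) = v/80 and f(v) = 1/80
Step 2: phi(v) = v - (1 - v/80)/(1/80) = v - (80 - v) = 2v - 80
Step 3: Set phi(r*) = 0: 2r* - 80 = 0
Step 4: r* = 80/2 = 40 (the number of bidders n = 6 does not enter)

40


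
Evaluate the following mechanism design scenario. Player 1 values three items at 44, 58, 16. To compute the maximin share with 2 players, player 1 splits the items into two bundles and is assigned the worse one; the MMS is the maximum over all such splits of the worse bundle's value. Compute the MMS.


Step 1: Item values = 44, 58, 16
Step 2: Enumerate all 2-bundle partitions and take the smaller bundle:
  Partition 1: {44} vs {58,16} -> bundles 44, 74; min = 44
  Partition 2: {58} vs {44,16} -> bundles 58, 60; min = 58
  Partition 3: {16} vs {44,58} -> bundles 16, 102; min = 16
Step 3: MMS = max(44, 58, 16) = 58

58


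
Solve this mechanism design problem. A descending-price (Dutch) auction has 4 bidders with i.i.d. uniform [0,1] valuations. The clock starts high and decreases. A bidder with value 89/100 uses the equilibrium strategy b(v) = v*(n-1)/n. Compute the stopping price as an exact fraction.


Step 1: Dutch auctions are strategically equivalent to first-price auctions
Step 2: The equilibrium bid is b(v) = v*(n-1)/n
Step 3: b = 89/100 * 3/4
Step 4: b = 267/400

267/400


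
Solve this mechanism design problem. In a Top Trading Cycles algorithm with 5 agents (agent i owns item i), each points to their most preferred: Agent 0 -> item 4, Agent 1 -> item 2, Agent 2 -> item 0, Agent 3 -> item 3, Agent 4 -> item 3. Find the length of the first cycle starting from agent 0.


Step 1: Trace the pointer graph from agent 0: 0 -> 4 -> 3 -> 3
Step 2: A cycle is detected when we revisit agent 3
Step 3: The cycle is: 3 -> 3
Step 4: Cycle length = 1

1


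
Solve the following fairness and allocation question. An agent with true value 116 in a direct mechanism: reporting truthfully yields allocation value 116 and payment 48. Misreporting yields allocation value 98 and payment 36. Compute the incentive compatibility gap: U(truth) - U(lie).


Step 1: U(truth) = value - payment = 116 - 48 = 68
Step 2: U(lie) = allocation - payment = 98 - 36 = 62
Step 3: IC gap = 68 - 62 = 6

6


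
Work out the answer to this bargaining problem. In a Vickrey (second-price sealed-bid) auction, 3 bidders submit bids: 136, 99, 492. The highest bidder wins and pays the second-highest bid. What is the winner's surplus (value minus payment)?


Step 1: Sort bids in descending order: 492, 136, 99
Step 2: The winning bid is the highest: 492
Step 3: The payment equals the second-highest bid: 136
Step 4: Surplus = winner's bid - payment = 492 - 136 = 356

356


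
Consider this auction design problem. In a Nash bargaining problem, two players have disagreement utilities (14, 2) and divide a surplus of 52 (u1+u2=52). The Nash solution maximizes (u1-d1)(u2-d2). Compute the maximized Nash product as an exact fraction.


Step 1: The Nash solution splits surplus symmetrically above the disagreement point
Step 2: u1 = (total + d1 - d2)/2 = (52 + 14 - 2)/2 = 32
Step 3: u2 = (total - d1 + d2)/2 = (52 - 14 + 2)/2 = 20
Step 4: Nash product = (32 - 14) * (20 - 2)
Step 5: = 18 * 18 = 324

324


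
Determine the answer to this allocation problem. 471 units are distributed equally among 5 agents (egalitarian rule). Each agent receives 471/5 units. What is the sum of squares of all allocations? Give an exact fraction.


Step 1: Each agent's share = 471/5
Step 2: Square of each share = (471/5)^2 = 221841/25
Step 3: Sum of squares = 5 * 221841/25 = 221841/5

221841/5


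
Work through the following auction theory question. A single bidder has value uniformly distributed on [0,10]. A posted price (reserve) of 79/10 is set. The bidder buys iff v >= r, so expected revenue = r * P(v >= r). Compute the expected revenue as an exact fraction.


Step 1: Posted price r = 79/10, value support [0,10]
Step 2: P(v >= r) = (10 - 79/10)/10 = 21/100
Step 3: Expected revenue = r * P(v >= r) = 79/10 * 21/100
Step 4: Revenue = 1659/1000

1659/1000


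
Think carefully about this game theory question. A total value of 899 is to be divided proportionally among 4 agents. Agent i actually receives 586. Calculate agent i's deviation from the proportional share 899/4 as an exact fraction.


Step 1: Proportional share = 899/4
Step 2: Agent's actual allocation = 586
Step 3: Excess = 586 - 899/4 = 1445/4

1445/4


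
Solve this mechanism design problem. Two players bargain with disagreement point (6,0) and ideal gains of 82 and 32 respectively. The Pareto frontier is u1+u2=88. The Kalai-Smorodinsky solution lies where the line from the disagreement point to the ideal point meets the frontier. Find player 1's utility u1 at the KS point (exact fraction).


Step 1: At the KS point, (u1-d1)/r1 = (u2-d2)/r2 = t and u1+u2 = 88
Step 2: u1 = d1 + r1*t and u2 = d2 + r2*t, so (d1 + r1*t) + (d2 + r2*t) = 88
Step 3: t = (88 - 6 - 0)/(82 + 32) = 82/114 = 41/57
Step 4: u1 = d1 + r1*t = 6 + 82 * 41/57 = 3704/57
Step 5: (Check: u2 = d2 + r2*t = 1312/57; u1+u2 = 3704/57 + 1312/57 = 88, on the frontier.)

3704/57


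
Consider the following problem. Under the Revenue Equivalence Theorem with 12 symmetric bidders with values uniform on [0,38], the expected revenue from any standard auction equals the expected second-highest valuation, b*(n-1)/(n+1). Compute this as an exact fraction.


Step 1: By Revenue Equivalence, expected revenue = b*(n-1)/(n+1)
Step 2: Substituting n = 12, b = 38
Step 3: Revenue = 38*(12-1)/(12+1) = 38*11/13
Step 4: Revenue = 418/13

418/13


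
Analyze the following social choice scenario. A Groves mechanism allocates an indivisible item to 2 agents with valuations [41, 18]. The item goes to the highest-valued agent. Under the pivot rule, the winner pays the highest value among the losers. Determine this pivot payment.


Step 1: The efficient winner is agent 0 with value 41
Step 2: Other agents' values: [18]
Step 3: Pivot payment = max(others) = 18
Step 4: The winner pays 18

18


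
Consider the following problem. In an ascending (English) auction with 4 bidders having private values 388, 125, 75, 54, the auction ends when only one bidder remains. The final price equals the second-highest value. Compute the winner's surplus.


Step 1: Identify the highest value: 388
Step 2: Identify the second-highest value: 125
Step 3: The final price = second-highest value = 125
Step 4: Surplus = 388 - 125 = 263

263


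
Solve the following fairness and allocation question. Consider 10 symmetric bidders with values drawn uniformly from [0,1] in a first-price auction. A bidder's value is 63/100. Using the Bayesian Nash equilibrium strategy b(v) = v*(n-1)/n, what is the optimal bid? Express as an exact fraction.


Step 1: The symmetric BNE bidding function is b(v) = v * (n-1) / n
Step 2: Substitute v = 63/100 and n = 10
Step 3: b = 63/100 * 9/10
Step 4: b = 567/1000

567/1000


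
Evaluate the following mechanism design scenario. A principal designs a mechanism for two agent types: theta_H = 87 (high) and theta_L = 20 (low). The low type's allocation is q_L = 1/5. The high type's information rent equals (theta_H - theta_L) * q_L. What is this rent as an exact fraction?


Step 1: theta_H - theta_L = 87 - 20 = 67
Step 2: Information rent = (theta_H - theta_L) * q_L
Step 3: = 67 * 1/5
Step 4: = 67/5

67/5


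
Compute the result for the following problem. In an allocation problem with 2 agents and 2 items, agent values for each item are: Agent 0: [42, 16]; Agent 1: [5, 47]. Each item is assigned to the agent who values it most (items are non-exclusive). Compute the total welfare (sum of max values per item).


Step 1: For each item, find the maximum value among all agents.
Step 2: Item 0 -> Agent 0 (value 42)
Step 3: Item 1 -> Agent 1 (value 47)
Step 4: Total welfare = 42 + 47 = 89

89


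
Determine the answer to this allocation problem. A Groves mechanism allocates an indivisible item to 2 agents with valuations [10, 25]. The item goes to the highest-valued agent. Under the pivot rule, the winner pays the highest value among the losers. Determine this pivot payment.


Step 1: The efficient winner is agent 1 with value 25
Step 2: Other agents' values: [10]
Step 3: Pivot payment = max(others) = 10
Step 4: The winner pays 10

10


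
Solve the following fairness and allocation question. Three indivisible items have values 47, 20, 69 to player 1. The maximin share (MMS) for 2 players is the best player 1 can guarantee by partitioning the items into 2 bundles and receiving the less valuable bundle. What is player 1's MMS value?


Step 1: Item values = 47, 20, 69
Step 2: Enumerate all 2-bundle partitions and take the smaller bundle:
  Partition 1: {47} vs {20,69} -> bundles 47, 89; min = 47
  Partition 2: {20} vs {47,69} -> bundles 20, 116; min = 20
  Partition 3: {69} vs {47,20} -> bundles 69, 67; min = 67
Step 3: MMS = max(47, 20, 67) = 67

67


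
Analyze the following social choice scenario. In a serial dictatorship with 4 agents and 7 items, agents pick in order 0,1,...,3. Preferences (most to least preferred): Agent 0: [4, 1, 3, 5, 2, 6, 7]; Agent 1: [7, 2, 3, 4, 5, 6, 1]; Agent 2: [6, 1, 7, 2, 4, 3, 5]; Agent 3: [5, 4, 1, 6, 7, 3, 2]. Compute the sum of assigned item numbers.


Step 1: Agent 0 picks item 4
Step 2: Agent 1 picks item 7
Step 3: Agent 2 picks item 6
Step 4: Agent 3 picks item 5
Step 5: Sum = 4 + 7 + 6 + 5 = 22

22


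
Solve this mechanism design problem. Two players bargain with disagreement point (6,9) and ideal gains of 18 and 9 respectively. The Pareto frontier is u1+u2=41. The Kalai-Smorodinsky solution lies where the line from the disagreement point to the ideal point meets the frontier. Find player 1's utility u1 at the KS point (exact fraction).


Step 1: At the KS point, (u1-d1)/r1 = (u2-d2)/r2 = t and u1+u2 = 41
Step 2: u1 = d1 + r1*t and u2 = d2 + r2*t, so (d1 + r1*t) + (d2 + r2*t) = 41
Step 3: t = (41 - 6 - 9)/(18 + 9) = 26/27
Step 4: u1 = d1 + r1*t = 6 + 18 * 26/27 = 70/3
Step 5: (Check: u2 = d2 + r2*t = 53/3; u1+u2 = 70/3 + 53/3 = 41, on the frontier.)

70/3


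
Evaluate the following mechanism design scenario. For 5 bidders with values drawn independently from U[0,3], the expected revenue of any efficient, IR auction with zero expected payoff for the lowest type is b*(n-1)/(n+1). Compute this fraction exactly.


Step 1: By Revenue Equivalence, expected revenue = b*(n-1)/(n+1)
Step 2: Substituting n = 5, b = 3
Step 3: Revenue = 3*(5-1)/(5+1) = 3*4/6
Step 4: Revenue = 12/6 = 2

2


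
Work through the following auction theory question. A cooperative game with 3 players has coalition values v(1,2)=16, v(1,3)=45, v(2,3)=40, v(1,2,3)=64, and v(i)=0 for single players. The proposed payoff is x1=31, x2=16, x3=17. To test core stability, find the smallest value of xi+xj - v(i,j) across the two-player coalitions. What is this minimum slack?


Step 1: Slack for coalition (1,2): x1+x2 - v12 = 47 - 16 = 31
Step 2: Slack for coalition (1,3): x1+x3 - v13 = 48 - 45 = 3
Step 3: Slack for coalition (2,3): x2+x3 - v23 = 33 - 40 = -7
Step 4: Minimum slack = min(31, 3, -7) = -7, attained by (2,3); coalition (2,3) can block (slack < 0), so the allocation is not in the core

-7


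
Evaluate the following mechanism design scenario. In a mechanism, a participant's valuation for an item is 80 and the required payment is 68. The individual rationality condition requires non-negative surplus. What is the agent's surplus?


Step 1: Surplus = value - payment = 80 - 68 = 12
Step 2: IR is satisfied (surplus >= 0)

12


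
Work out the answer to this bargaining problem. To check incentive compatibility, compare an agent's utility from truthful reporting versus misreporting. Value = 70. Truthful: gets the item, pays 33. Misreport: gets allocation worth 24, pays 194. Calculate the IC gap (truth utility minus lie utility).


Step 1: U(truth) = value - payment = 70 - 33 = 37
Step 2: U(lie) = allocation - payment = 24 - 194 = -170
Step 3: IC gap = 37 - (-170) = 207

207


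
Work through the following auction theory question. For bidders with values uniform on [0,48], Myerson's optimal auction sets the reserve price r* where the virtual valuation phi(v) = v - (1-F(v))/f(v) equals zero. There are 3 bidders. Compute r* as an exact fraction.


Step 1: For U[0,48], F(v) = v/48 and f(v) = 1/48
Step 2: phi(v) = v - (1 - v/48)/(1/48) = v - (48 - v) = 2v - 48
Step 3: Set phi(r*) = 0: 2r* - 48 = 0
Step 4: r* = 48/2 = 24 (the number of bidders n = 3 does not enter)

24


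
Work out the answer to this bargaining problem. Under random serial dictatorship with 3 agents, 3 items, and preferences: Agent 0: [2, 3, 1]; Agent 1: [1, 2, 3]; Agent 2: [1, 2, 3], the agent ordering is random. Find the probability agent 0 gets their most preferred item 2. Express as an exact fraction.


Step 1: Agent 0 wants item 2
Step 2: There are 6 possible orderings of agents
Step 3: In 4 orderings, agent 0 gets item 2
Step 4: Probability = 4/6 = 2/3

2/3


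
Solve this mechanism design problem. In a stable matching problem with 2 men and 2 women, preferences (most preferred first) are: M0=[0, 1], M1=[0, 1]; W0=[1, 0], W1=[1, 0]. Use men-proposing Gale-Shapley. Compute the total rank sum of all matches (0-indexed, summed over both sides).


Step 1: Run Gale-Shapley (men propose, women hold best offer):
  M0 proposes to W0; she accepts
  M1 proposes to W0; she switches from M0
  M0 proposes to W1; she accepts
Step 2: Final matching: W0-M1, W1-M0
Step 3: 0-indexed ranks (man's rank of his match, then woman's): 0 + 0 + 1 + 1
Step 4: Total rank sum = 2

2


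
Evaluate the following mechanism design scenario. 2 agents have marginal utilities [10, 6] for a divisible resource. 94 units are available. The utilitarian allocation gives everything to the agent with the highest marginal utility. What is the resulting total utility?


Step 1: The marginal utilities are [10, 6]
Step 2: The highest marginal utility is 10
Step 3: All 94 units go to that agent
Step 4: Total utility = 10 * 94 = 940

940


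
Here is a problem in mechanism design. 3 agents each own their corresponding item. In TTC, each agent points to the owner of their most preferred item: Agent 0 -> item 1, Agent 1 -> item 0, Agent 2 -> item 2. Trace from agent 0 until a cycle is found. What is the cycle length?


Step 1: Trace the pointer graph from agent 0: 0 -> 1 -> 0
Step 2: A cycle is detected when we revisit agent 0
Step 3: The cycle is: 0 -> 1 -> 0
Step 4: Cycle length = 2

2


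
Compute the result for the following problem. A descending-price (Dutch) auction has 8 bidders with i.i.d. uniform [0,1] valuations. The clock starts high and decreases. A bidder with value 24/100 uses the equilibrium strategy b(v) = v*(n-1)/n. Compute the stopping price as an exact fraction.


Step 1: Dutch auctions are strategically equivalent to first-price auctions
Step 2: The equilibrium bid is b(v) = v*(n-1)/n
Step 3: b = 6/25 * 7/8
Step 4: b = 21/100

21/100


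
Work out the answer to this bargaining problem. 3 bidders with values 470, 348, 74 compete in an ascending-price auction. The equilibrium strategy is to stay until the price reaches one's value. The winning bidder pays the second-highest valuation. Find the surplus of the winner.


Step 1: Identify the highest value: 470
Step 2: Identify the second-highest value: 348
Step 3: The final price = second-highest value = 348
Step 4: Surplus = 470 - 348 = 122

122


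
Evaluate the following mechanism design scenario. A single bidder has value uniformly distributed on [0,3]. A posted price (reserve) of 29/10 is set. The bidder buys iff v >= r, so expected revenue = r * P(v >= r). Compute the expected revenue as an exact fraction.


Step 1: Posted price r = 29/10, value support [0,3]
Step 2: P(v >= r) = (3 - 29/10)/3 = 1/30
Step 3: Expected revenue = r * P(v >= r) = 29/10 * 1/30
Step 4: Revenue = 29/300

29/300


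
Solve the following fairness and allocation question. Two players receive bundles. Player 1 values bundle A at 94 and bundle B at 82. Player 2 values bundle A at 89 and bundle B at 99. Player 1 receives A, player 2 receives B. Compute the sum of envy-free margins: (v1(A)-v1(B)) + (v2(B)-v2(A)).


Step 1: Player 1's margin = v1(A) - v1(B) = 94 - 82 = 12
Step 2: Player 2's margin = v2(B) - v2(A) = 99 - 89 = 10
Step 3: Total margin = 12 + 10 = 22

22


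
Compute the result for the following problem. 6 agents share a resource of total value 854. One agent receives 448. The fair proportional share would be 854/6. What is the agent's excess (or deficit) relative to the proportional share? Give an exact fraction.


Step 1: Proportional share = 854/6 = 427/3
Step 2: Agent's actual allocation = 448
Step 3: Excess = 448 - 427/3 = 917/3

917/3


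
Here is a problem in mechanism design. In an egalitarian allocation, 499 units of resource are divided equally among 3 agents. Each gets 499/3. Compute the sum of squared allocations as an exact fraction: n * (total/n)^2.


Step 1: Each agent's share = 499/3
Step 2: Square of each share = (499/3)^2 = 249001/9
Step 3: Sum of squares = 3 * 249001/9 = 249001/3

249001/3


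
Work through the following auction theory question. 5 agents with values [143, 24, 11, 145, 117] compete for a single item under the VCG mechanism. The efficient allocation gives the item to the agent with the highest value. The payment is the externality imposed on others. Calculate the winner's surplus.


Step 1: The winner is the agent with the highest value: agent 3 with value 145
Step 2: Values of other agents: [143, 24, 11, 117]
Step 3: VCG payment = max of others' values = 143
Step 4: Surplus = 145 - 143 = 2

2


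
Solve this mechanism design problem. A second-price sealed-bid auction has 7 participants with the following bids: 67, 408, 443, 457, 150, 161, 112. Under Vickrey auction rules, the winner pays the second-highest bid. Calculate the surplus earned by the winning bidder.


Step 1: Sort bids in descending order: 457, 443, 408, 161, 150, 112, 67
Step 2: The winning bid is the highest: 457
Step 3: The payment equals the second-highest bid: 443
Step 4: Surplus = winner's bid - payment = 457 - 443 = 14

14


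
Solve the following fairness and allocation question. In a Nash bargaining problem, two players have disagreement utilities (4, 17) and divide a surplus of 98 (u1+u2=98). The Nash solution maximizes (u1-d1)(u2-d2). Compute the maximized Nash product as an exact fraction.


Step 1: The Nash solution splits surplus symmetrically above the disagreement point
Step 2: u1 = (total + d1 - d2)/2 = (98 + 4 - 17)/2 = 85/2
Step 3: u2 = (total - d1 + d2)/2 = (98 - 4 + 17)/2 = 111/2
Step 4: Nash product = (85/2 - 4) * (111/2 - 17)
Step 5: = 77/2 * 77/2 = 5929/4

5929/4


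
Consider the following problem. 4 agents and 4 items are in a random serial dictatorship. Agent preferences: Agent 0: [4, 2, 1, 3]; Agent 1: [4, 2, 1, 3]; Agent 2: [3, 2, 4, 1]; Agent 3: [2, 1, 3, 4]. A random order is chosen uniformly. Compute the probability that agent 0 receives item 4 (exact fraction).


Step 1: Agent 0 wants item 4
Step 2: There are 24 possible orderings of agents
Step 3: In 12 orderings, agent 0 gets item 4
Step 4: Probability = 12/24 = 1/2

1/2


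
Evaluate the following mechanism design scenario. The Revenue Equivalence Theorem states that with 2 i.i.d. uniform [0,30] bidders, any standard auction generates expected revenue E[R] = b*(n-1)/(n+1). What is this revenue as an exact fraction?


Step 1: By Revenue Equivalence, expected revenue = b*(n-1)/(n+1)
Step 2: Substituting n = 2, b = 30
Step 3: Revenue = 30*(2-1)/(2+1) = 30*1/3
Step 4: Revenue = 30/3 = 10

10


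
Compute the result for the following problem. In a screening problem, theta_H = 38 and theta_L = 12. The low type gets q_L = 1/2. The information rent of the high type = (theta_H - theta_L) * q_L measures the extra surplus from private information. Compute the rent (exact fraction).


Step 1: theta_H - theta_L = 38 - 12 = 26
Step 2: Information rent = (theta_H - theta_L) * q_L
Step 3: = 26 * 1/2
Step 4: = 13

13


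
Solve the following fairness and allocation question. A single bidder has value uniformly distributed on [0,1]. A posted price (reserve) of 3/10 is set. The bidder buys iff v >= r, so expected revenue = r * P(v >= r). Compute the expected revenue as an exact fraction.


Step 1: Posted price r = 3/10, value support [0,1]
Step 2: P(v >= r) = (1 - 3/10)/1 = 7/10
Step 3: Expected revenue = r * P(v >= r) = 3/10 * 7/10
Step 4: Revenue = 21/100

21/100


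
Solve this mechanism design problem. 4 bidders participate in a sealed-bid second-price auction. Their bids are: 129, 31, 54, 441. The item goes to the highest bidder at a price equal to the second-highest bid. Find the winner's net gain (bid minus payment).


Step 1: Sort bids in descending order: 441, 129, 54, 31
Step 2: The winning bid is the highest: 441
Step 3: The payment equals the second-highest bid: 129
Step 4: Surplus = winner's bid - payment = 441 - 129 = 312

312


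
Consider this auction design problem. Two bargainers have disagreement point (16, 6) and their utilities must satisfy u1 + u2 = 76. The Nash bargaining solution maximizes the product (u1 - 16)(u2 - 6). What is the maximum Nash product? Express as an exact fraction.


Step 1: The Nash solution splits surplus symmetrically above the disagreement point
Step 2: u1 = (total + d1 - d2)/2 = (76 + 16 - 6)/2 = 43
Step 3: u2 = (total - d1 + d2)/2 = (76 - 16 + 6)/2 = 33
Step 4: Nash product = (43 - 16) * (33 - 6)
Step 5: = 27 * 27 = 729

729


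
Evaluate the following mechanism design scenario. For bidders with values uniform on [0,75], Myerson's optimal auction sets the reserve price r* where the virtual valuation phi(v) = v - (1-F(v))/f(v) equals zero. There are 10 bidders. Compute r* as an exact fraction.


Step 1: For U[0,75], F(v) = v/75 and f(v) = 1/75
Step 2: phi(v) = v - (1 - v/75)/(1/75) = v - (75 - v) = 2v - 75
Step 3: Set phi(r*) = 0: 2r* - 75 = 0
Step 4: r* = 75/2 (the number of bidders n = 10 does not enter)

75/2


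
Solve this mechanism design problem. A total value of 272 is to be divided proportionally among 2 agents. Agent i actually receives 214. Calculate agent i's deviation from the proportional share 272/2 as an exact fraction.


Step 1: Proportional share = 272/2 = 136
Step 2: Agent's actual allocation = 214
Step 3: Excess = 214 - 136 = 78

78


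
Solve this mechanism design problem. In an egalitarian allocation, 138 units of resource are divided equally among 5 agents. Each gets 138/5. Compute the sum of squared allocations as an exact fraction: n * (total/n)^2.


Step 1: Each agent's share = 138/5
Step 2: Square of each share = (138/5)^2 = 19044/25
Step 3: Sum of squares = 5 * 19044/25 = 19044/5

19044/5


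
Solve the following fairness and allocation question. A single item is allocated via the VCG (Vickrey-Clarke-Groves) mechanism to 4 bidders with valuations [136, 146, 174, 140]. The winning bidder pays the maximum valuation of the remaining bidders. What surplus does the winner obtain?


Step 1: The winner is the agent with the highest value: agent 2 with value 174
Step 2: Values of other agents: [136, 146, 140]
Step 3: VCG payment = max of others' values = 146
Step 4: Surplus = 174 - 146 = 28

28


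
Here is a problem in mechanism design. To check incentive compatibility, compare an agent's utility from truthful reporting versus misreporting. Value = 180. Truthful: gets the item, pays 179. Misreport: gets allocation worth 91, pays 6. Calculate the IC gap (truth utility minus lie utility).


Step 1: U(truth) = value - payment = 180 - 179 = 1
Step 2: U(lie) = allocation - payment = 91 - 6 = 85
Step 3: IC gap = 1 - 85 = -84

-84


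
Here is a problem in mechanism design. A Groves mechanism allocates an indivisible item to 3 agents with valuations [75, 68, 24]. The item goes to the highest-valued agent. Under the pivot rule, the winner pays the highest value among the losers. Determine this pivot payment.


Step 1: The efficient winner is agent 0 with value 75
Step 2: Other agents' values: [68, 24]
Step 3: Pivot payment = max(others) = 68
Step 4: The winner pays 68

68


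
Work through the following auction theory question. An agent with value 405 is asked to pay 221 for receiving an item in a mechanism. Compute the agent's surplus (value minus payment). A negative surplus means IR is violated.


Step 1: Surplus = value - payment = 405 - 221 = 184
Step 2: IR is satisfied (surplus >= 0)

184


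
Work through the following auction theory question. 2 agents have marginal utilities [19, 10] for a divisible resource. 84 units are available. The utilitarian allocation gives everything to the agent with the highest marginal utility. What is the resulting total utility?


Step 1: The marginal utilities are [19, 10]
Step 2: The highest marginal utility is 19
Step 3: All 84 units go to that agent
Step 4: Total utility = 19 * 84 = 1596

1596


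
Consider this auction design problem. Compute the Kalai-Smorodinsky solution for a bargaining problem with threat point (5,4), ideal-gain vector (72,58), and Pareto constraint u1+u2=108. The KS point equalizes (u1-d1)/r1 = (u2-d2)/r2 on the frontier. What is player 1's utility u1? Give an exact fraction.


Step 1: At the KS point, (u1-d1)/r1 = (u2-d2)/r2 = t and u1+u2 = 108
Step 2: u1 = d1 + r1*t and u2 = d2 + r2*t, so (d1 + r1*t) + (d2 + r2*t) = 108
Step 3: t = (108 - 5 - 4)/(72 + 58) = 99/130
Step 4: u1 = d1 + r1*t = 5 + 72 * 99/130 = 3889/65
Step 5: (Check: u2 = d2 + r2*t = 3131/65; u1+u2 = 3889/65 + 3131/65 = 108, on the frontier.)

3889/65


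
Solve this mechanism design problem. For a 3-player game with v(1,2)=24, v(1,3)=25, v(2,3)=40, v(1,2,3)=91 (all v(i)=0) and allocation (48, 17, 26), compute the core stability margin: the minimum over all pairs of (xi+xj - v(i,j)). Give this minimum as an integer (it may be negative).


Step 1: Slack for coalition (1,2): x1+x2 - v12 = 65 - 24 = 41
Step 2: Slack for coalition (1,3): x1+x3 - v13 = 74 - 25 = 49
Step 3: Slack for coalition (2,3): x2+x3 - v23 = 43 - 40 = 3
Step 4: Minimum slack = min(41, 49, 3) = 3, attained by (2,3); no pair can gain by deviating, so the allocation is in the core

3


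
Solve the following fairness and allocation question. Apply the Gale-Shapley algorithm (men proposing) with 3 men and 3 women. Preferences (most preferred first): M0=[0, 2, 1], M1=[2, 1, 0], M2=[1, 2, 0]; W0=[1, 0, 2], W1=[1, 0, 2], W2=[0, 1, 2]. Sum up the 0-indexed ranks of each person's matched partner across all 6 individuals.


Step 1: Run Gale-Shapley (men propose, women hold best offer):
  M0 proposes to W0; she accepts
  M1 proposes to W2; she accepts
  M2 proposes to W1; she accepts
Step 2: Final matching: W0-M0, W1-M2, W2-M1
Step 3: 0-indexed ranks (man's rank of his match, then woman's): 0 + 1 + 0 + 2 + 0 + 1
Step 4: Total rank sum = 4

4


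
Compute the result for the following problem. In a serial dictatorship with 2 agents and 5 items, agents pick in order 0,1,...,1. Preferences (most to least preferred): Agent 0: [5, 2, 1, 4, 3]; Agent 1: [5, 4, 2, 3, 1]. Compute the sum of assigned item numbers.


Step 1: Agent 0 picks item 5
Step 2: Agent 1 picks item 4
Step 3: Sum = 5 + 4 = 9

9


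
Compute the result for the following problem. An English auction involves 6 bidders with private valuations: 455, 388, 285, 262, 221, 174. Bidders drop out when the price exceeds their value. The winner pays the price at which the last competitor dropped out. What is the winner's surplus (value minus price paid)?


Step 1: Identify the highest value: 455
Step 2: Identify the second-highest value: 388
Step 3: The final price = second-highest value = 388
Step 4: Surplus = 455 - 388 = 67

67


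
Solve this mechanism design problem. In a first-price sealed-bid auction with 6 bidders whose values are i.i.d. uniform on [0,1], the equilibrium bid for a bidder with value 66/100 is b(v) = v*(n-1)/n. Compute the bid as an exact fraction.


Step 1: The symmetric BNE bidding function is b(v) = v * (n-1) / n
Step 2: Substitute v = 33/50 and n = 6
Step 3: b = 33/50 * 5/6
Step 4: b = 11/20

11/20


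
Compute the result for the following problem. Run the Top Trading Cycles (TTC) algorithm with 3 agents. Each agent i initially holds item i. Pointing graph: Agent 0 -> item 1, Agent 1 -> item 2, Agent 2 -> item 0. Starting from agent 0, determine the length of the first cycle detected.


Step 1: Trace the pointer graph from agent 0: 0 -> 1 -> 2 -> 0
Step 2: A cycle is detected when we revisit agent 0
Step 3: The cycle is: 0 -> 1 -> 2 -> 0
Step 4: Cycle length = 3

3


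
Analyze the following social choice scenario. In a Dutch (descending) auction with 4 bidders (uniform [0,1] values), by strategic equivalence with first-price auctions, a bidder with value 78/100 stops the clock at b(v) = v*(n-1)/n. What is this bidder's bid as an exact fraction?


Step 1: Dutch auctions are strategically equivalent to first-price auctions
Step 2: The equilibrium bid is b(v) = v*(n-1)/n
Step 3: b = 39/50 * 3/4
Step 4: b = 117/200

117/200


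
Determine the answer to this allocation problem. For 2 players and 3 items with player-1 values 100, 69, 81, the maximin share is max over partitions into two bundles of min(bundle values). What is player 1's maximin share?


Step 1: Item values = 100, 69, 81
Step 2: Enumerate all 2-bundle partitions and take the smaller bundle:
  Partition 1: {100} vs {69,81} -> bundles 100, 150; min = 100
  Partition 2: {69} vs {100,81} -> bundles 69, 181; min = 69
  Partition 3: {81} vs {100,69} -> bundles 81, 169; min = 81
Step 3: MMS = max(100, 69, 81) = 100

100


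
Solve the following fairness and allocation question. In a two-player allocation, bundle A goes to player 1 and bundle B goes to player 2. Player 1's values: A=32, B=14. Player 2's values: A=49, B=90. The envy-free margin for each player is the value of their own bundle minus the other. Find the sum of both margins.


Step 1: Player 1's margin = v1(A) - v1(B) = 32 - 14 = 18
Step 2: Player 2's margin = v2(B) - v2(A) = 90 - 49 = 41
Step 3: Total margin = 18 + 41 = 59

59


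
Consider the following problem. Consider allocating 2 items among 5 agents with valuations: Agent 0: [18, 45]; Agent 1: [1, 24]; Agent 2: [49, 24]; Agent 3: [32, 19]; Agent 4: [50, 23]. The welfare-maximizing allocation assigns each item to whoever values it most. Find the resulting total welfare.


Step 1: For each item, find the maximum value among all agents.
Step 2: Item 0 -> Agent 4 (value 50)
Step 3: Item 1 -> Agent 0 (value 45)
Step 4: Total welfare = 50 + 45 = 95

95


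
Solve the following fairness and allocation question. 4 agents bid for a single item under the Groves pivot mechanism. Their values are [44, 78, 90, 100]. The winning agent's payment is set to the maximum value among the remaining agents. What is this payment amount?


Step 1: The efficient winner is agent 3 with value 100
Step 2: Other agents' values: [44, 78, 90]
Step 3: Pivot payment = max(others) = 90
Step 4: The winner pays 90

90


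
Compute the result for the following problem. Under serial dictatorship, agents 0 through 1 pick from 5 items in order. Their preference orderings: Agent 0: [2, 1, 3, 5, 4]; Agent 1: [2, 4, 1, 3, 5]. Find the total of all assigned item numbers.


Step 1: Agent 0 picks item 2
Step 2: Agent 1 picks item 4
Step 3: Sum = 2 + 4 = 6

6


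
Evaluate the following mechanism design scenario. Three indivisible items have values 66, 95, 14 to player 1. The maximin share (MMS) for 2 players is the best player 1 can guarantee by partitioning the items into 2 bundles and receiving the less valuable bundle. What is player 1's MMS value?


Step 1: Item values = 66, 95, 14
Step 2: Enumerate all 2-bundle partitions and take the smaller bundle:
  Partition 1: {66} vs {95,14} -> bundles 66, 109; min = 66
  Partition 2: {95} vs {66,14} -> bundles 95, 80; min = 80
  Partition 3: {14} vs {66,95} -> bundles 14, 161; min = 14
Step 3: MMS = max(66, 80, 14) = 80

80


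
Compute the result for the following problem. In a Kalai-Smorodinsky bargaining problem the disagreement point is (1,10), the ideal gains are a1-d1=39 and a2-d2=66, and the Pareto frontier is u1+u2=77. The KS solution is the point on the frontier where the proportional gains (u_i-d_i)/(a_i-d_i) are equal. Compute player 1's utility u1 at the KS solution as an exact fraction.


Step 1: At the KS point, (u1-d1)/r1 = (u2-d2)/r2 = t and u1+u2 = 77
Step 2: u1 = d1 + r1*t and u2 = d2 + r2*t, so (d1 + r1*t) + (d2 + r2*t) = 77
Step 3: t = (77 - 1 - 10)/(39 + 66) = 66/105 = 22/35
Step 4: u1 = d1 + r1*t = 1 + 39 * 22/35 = 893/35
Step 5: (Check: u2 = d2 + r2*t = 1802/35; u1+u2 = 893/35 + 1802/35 = 77, on the frontier.)

893/35


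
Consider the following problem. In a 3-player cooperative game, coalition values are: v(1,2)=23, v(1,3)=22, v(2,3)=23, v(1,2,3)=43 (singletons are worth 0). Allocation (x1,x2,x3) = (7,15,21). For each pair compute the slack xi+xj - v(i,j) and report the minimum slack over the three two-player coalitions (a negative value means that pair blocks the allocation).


Step 1: Slack for coalition (1,2): x1+x2 - v12 = 22 - 23 = -1
Step 2: Slack for coalition (1,3): x1+x3 - v13 = 28 - 22 = 6
Step 3: Slack for coalition (2,3): x2+x3 - v23 = 36 - 23 = 13
Step 4: Minimum slack = min(-1, 6, 13) = -1, attained by (1,2); coalition (1,2) can block (slack < 0), so the allocation is not in the core

-1


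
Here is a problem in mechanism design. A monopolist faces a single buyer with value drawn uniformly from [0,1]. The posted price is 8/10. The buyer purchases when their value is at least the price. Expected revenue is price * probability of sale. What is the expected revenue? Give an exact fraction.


Step 1: Posted price r = 4/5, value support [0,1]
Step 2: P(v >= r) = (1 - 4/5)/1 = 1/5
Step 3: Expected revenue = r * P(v >= r) = 4/5 * 1/5
Step 4: Revenue = 4/25

4/25


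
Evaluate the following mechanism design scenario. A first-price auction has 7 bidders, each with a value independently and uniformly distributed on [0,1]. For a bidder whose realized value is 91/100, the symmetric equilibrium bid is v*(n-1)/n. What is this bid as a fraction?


Step 1: The symmetric BNE bidding function is b(v) = v * (n-1) / n
Step 2: Substitute v = 91/100 and n = 7
Step 3: b = 91/100 * 6/7
Step 4: b = 39/50

39/50
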